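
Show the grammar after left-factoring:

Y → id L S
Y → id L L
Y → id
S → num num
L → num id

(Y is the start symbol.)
Y → id Y'
Y' → L Y''
Y'' → S
Y'' → L
Y' → ε
S → num num
L → num id

Left-factoring transforms A → αβ₁ | αβ₂ into A → αA' and A' → β₁ | β₂
(α is the longest common prefix among the alternatives). Repeat until
no nonterminal has two alternatives with a common prefix.

Round 1: Y has alternatives sharing prefix 'id'. Introduce Y': Y → id Y'
  Add: Y' → L S
  Add: Y' → L L
  Add: Y' → ε

Round 2: Y' has alternatives sharing prefix 'L'. Introduce Y'': Y' → L Y''
  Add: Y'' → S
  Add: Y'' → L

No remaining common prefixes — done.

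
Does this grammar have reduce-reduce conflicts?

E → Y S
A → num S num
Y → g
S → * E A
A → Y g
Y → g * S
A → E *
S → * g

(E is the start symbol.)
Yes — I8: [S → * g .] vs [Y → g .]

A reduce-reduce conflict occurs when an LR(0) state has two complete items [A → α .] and [B → β .] — both call for a reduction, and with no lookahead the parser cannot choose between them.

Augment with E' → E and build the canonical LR(0) collection (I0 = CLOSURE({[E' → . E]}), then GOTO on every symbol after a dot until no new states appear). It has 18 states:
  I0: { [E → . Y S], [E' → . E], [Y → . g * S], [Y → . g] }  — shift
  I1: { [E' → E .] }  — accept
  I2: { [E → Y . S], [S → . * E A], [S → . * g] }  — shift
  I3: { [Y → g . * S], [Y → g .] }  — shift, reduce
  I4: { [S → . * E A], [S → . * g], [Y → g * . S] }  — shift
  I5: { [E → . Y S], [S → * . E A], [S → * . g], [Y → . g * S], [Y → . g] }  — shift
  I6: { [Y → g * S .] }  — reduce
  I7: { [A → . E *], [A → . Y g], [A → . num S num], [E → . Y S], [S → * E . A], [Y → . g * S], [Y → . g] }  — shift
  I8: { [S → * g .], [Y → g . * S], [Y → g .] }  — shift, 2 reduces
  I9: { [S → * E A .] }  — reduce
  I10: { [A → E . *] }  — shift
  I11: { [A → Y . g], [E → Y . S], [S → . * E A], [S → . * g] }  — shift
  I12: { [A → num . S num], [S → . * E A], [S → . * g] }  — shift
  I13: { [A → num S . num] }  — shift
  I14: { [A → num S num .] }  — reduce
  I15: { [E → Y S .] }  — reduce
  I16: { [A → Y g .] }  — reduce
  I17: { [A → E * .] }  — reduce

I8 contains complete items [S → * g .], [Y → g .] — reduce-reduce conflict.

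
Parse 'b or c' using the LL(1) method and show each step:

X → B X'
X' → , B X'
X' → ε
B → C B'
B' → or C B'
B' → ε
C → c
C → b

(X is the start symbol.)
Stack is shown with the top on the left.

Stack         Input     Action
------------------------------
X $           b or c $  output X → B X'
B X' $        b or c $  output B → C B'
C B' X' $     b or c $  output C → b
b B' X' $     b or c $  match 'b'
B' X' $       or c $    output B' → or C B'
or C B' X' $  or c $    match 'or'
C B' X' $     c $       output C → c
c B' X' $     c $       match 'c'
B' X' $       $         output B' → ε
X' $          $         output X' → ε
$             $         accept

The string is accepted.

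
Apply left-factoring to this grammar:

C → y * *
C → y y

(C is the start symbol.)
Left-factoring transforms A → αβ₁ | αβ₂ into A → αA' and A' → β₁ | β₂
(α is the longest common prefix among the alternatives). Repeat until
no nonterminal has two alternatives with a common prefix.

Round 1: C has alternatives sharing prefix 'y'. Introduce C': C → y C'
  Add: C' → * *
  Add: C' → y

No remaining common prefixes — done.

Resulting grammar:
C → y C'
C' → * *
C' → y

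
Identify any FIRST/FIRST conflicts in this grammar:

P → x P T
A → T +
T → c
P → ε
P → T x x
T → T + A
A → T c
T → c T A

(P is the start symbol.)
Yes. A → T '+' / A → T c on { 'c' }; T → c / T → T '+' A on { 'c' }; T → c / T → c T A on { 'c' }; T → T '+' A / T → c T A on { 'c' }

FIRST sets of the non-terminals at (or reachable through a nullable prefix from) the front of some alternative:
  FIRST(T) = { 'c' }

Productions for P:
  P → x P T: FIRST = { 'x' }
  P → ε: FIRST = { ε }
  P → T x x: FIRST = { 'c' }
Productions for A:
  A → T +: FIRST = { 'c' }
  A → T c: FIRST = { 'c' }
Productions for T:
  T → c: FIRST = { 'c' }
  T → T + A: FIRST = { 'c' }
  T → c T A: FIRST = { 'c' }

Conflict for A: A → T + and A → T c
  Overlap: { 'c' }
Conflict for T: T → c and T → T + A
  Overlap: { 'c' }
Conflict for T: T → c and T → c T A
  Overlap: { 'c' }
Conflict for T: T → T + A and T → c T A
  Overlap: { 'c' }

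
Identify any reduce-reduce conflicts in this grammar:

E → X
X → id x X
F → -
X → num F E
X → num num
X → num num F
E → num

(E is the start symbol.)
A reduce-reduce conflict occurs when an LR(0) state has two complete items [A → α .] and [B → β .] — both call for a reduction, and with no lookahead the parser cannot choose between them.

Augment with E' → E and build the canonical LR(0) collection (I0 = CLOSURE({[E' → . E]}), then GOTO on every symbol after a dot until no new states appear). It has 13 states:
  I0: { [E → . X], [E → . num], [E' → . E], [X → . id x X], [X → . num F E], [X → . num num F], [X → . num num] }  — shift
  I1: { [E' → E .] }  — accept
  I2: { [E → X .] }  — reduce
  I3: { [X → id . x X] }  — shift
  I4: { [E → num .], [F → . -], [X → num . F E], [X → num . num F], [X → num . num] }  — shift, reduce
  I5: { [F → - .] }  — reduce
  I6: { [E → . X], [E → . num], [X → . id x X], [X → . num F E], [X → . num num F], [X → . num num], [X → num F . E] }  — shift
  I7: { [F → . -], [X → num num . F], [X → num num .] }  — shift, reduce
  I8: { [X → num num F .] }  — reduce
  I9: { [X → num F E .] }  — reduce
  I10: { [X → . id x X], [X → . num F E], [X → . num num F], [X → . num num], [X → id x . X] }  — shift
  I11: { [X → id x X .] }  — reduce
  I12: { [F → . -], [X → num . F E], [X → num . num F], [X → num . num] }  — shift

No state contains more than one complete item.

Answer: No reduce-reduce conflicts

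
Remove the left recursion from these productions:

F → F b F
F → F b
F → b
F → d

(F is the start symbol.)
F → b F'
F → d F'
F' → b F F'
F' → b F'
F' → ε

F is directly left-recursive. The standard transformation for
  A → A α₁ | ... | A α_m | β₁ | ... | β_n
is
  A  → β₁ A' | ... | β_n A'
  A' → α₁ A' | ... | α_m A' | ε

F → b becomes F → b F'
F → d becomes F → d F'
F → F b F becomes F' → b F F'
F → F b becomes F' → b F'
Add F' → ε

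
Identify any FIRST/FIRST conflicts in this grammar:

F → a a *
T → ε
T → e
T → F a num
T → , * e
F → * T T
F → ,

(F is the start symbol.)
Yes. T → F a num / T → ',' '*' e on { ',' }

FIRST sets of the non-terminals at (or reachable through a nullable prefix from) the front of some alternative:
  FIRST(F) = { '*', ',', 'a' }

Productions for F:
  F → a a *: FIRST = { 'a' }
  F → * T T: FIRST = { '*' }
  F → ,: FIRST = { ',' }
Productions for T:
  T → ε: FIRST = { ε }
  T → e: FIRST = { 'e' }
  T → F a num: FIRST = { '*', ',', 'a' }
  T → , * e: FIRST = { ',' }

Conflict for T: T → F a num and T → , * e
  Overlap: { ',' }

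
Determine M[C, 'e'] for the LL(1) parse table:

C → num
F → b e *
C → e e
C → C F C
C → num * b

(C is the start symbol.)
To find M[C, 'e'], we find productions for C where 'e' is in the predict set (PREDICT(N → α) = (FIRST(α) \ {ε}) ∪ (FOLLOW(N) if α ⇒* ε)).

Relevant sets:
  FIRST(C) = { 'e', 'num' }

C → num: PREDICT = { 'num' }
C → e e: PREDICT = { 'e' }
  'e' is in predict set, so this production goes in M[C, 'e']
C → C F C: PREDICT = { 'e', 'num' }
  'e' is in predict set, so this production goes in M[C, 'e']
C → num * b: PREDICT = { 'num' }

M[C, 'e'] = C → e e, C → C F C  (a multiply-defined cell — the grammar is not LL(1))

Answer: C → e e, C → C F C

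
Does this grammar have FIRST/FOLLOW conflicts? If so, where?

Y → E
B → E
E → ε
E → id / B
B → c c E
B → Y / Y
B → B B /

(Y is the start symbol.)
Yes. B → c c E with FOLLOW(B) on { 'c' }; B → Y '/' Y with FOLLOW(B) on { '/', 'id' }; B → B B '/' with FOLLOW(B) on { '/', 'c', 'id' }; E → id '/' B with FOLLOW(E) on { 'id' }

Nullable non-terminals: B, E, Y.
FIRST sets used below: FIRST(E) = { 'id', ε }, FIRST(Y) = { 'id', ε }, FIRST(B) = { '/', 'c', 'id', ε }

B: nullable alternative(s) B → E; FOLLOW(B) = { $, '/', 'c', 'id' }
  B → E: FIRST \ {ε} = { 'id' } — this is the only nullable alternative, skip
  B → c c E: FIRST \ {ε} = { 'c' } — overlaps FOLLOW(B) on { 'c' }: CONFLICT
  B → Y / Y: FIRST \ {ε} = { '/', 'id' } — overlaps FOLLOW(B) on { '/', 'id' }: CONFLICT
  B → B B /: FIRST \ {ε} = { '/', 'c', 'id' } — overlaps FOLLOW(B) on { '/', 'c', 'id' }: CONFLICT

E: nullable alternative(s) E → ε; FOLLOW(E) = { $, '/', 'c', 'id' }
  E → ε: FIRST \ {ε} = { } — this is the only nullable alternative, skip
  E → id / B: FIRST \ {ε} = { 'id' } — overlaps FOLLOW(E) on { 'id' }: CONFLICT
Y has a nullable alternative but only one production, so nothing to check.

So the grammar has 4 FIRST/FOLLOW conflicts (marked CONFLICT above).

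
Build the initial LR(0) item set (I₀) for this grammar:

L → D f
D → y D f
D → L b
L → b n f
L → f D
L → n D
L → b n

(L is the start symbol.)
First, augment the grammar with L' → L
I₀ = CLOSURE({ [L' → . L] }):
  [L' → . L] has the dot before L: add [L → . D f], [L → . b n f], [L → . f D], [L → . n D], [L → . b n]
  [L → . D f] has the dot before D: add [D → . y D f], [D → . L b]
No further items can be added.

I₀ = { [D → . L b], [D → . y D f], [L → . D f], [L → . b n f], [L → . b n], [L → . f D], [L → . n D], [L' → . L] }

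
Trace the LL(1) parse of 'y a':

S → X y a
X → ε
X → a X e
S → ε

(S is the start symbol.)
Stack is shown with the top on the left.

Stack    Input  Action
----------------------
S $      y a $  output S → X y a
X y a $  y a $  output X → ε
y a $    y a $  match 'y'
a $      a $    match 'a'
$        $      accept

The string is accepted.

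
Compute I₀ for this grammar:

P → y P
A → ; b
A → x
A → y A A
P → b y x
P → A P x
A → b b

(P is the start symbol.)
First, augment the grammar with P' → P
I₀ = CLOSURE({ [P' → . P] }):
  [P' → . P] has the dot before P: add [P → . y P], [P → . b y x], [P → . A P x]
  [P → . A P x] has the dot before A: add [A → . ; b], [A → . x], [A → . y A A], [A → . b b]
No further items can be added.

I₀ = { [A → . ; b], [A → . b b], [A → . x], [A → . y A A], [P → . A P x], [P → . b y x], [P → . y P], [P' → . P] }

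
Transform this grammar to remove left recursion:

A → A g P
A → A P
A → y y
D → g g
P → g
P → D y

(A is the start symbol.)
A is directly left-recursive. The standard transformation for
  A → A α₁ | ... | A α_m | β₁ | ... | β_n
is
  A  → β₁ A' | ... | β_n A'
  A' → α₁ A' | ... | α_m A' | ε

A → y y becomes A → y y A'
A → A g P becomes A' → g P A'
A → A P becomes A' → P A'
Add A' → ε

Productions for other non-terminals are unchanged:
  D → g g
  P → g
  P → D y

Resulting grammar:
A → y y A'
A' → g P A'
A' → P A'
A' → ε
D → g g
P → g
P → D y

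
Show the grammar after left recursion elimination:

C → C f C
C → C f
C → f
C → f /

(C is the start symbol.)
C → f C'
C → f / C'
C' → f C C'
C' → f C'
C' → ε

C is directly left-recursive. The standard transformation for
  A → A α₁ | ... | A α_m | β₁ | ... | β_n
is
  A  → β₁ A' | ... | β_n A'
  A' → α₁ A' | ... | α_m A' | ε

C → f becomes C → f C'
C → f / becomes C → f / C'
C → C f C becomes C' → f C C'
C → C f becomes C' → f C'
Add C' → ε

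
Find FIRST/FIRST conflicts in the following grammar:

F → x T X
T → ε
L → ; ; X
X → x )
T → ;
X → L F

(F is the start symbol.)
No FIRST/FIRST conflicts.

A FIRST/FIRST conflict occurs when two productions N → α and N → β for the same non-terminal have FIRST(α) ∩ FIRST(β) ≠ ∅ (with ε ∈ FIRST of a nullable right-hand side, so two nullable alternatives also conflict).

FIRST sets of the non-terminals at (or reachable through a nullable prefix from) the front of some alternative:
  FIRST(L) = { ';' }

Productions for T:
  T → ε: FIRST = { ε }
  T → ;: FIRST = { ';' }
Productions for X:
  X → x ): FIRST = { 'x' }
  X → L F: FIRST = { ';' }
F, L have only one production, so no FIRST/FIRST conflict is possible there.

All alternatives of each non-terminal have pairwise disjoint FIRST sets.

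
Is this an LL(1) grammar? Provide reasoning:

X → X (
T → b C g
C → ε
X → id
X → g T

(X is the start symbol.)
No. Predict set conflict for X: { 'id' }

A grammar is LL(1) if for each non-terminal N with multiple productions, the predict sets of those productions are pairwise disjoint, where PREDICT(N → α) = (FIRST(α) \ {ε}) ∪ (FOLLOW(N) if α ⇒* ε).

Relevant sets:
  FIRST(X) = { 'g', 'id' }

For X:
  PREDICT(X → X '(') = { 'g', 'id' }
  PREDICT(X → id) = { 'id' }
  PREDICT(X → g T) = { 'g' }
T, C have a single production, so nothing to check there.

Conflict found: Predict set conflict for X: { 'id' }
The grammar is NOT LL(1).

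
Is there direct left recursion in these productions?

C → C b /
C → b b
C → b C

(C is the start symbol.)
Direct left recursion occurs when N → N α for some non-terminal N (the right-hand side begins with the left-hand side itself).

C → C b /: LEFT RECURSIVE (starts with C)
C → b b: starts with b
C → b C: starts with b

The grammar has direct left recursion on: C.

Answer: Yes, C is left-recursive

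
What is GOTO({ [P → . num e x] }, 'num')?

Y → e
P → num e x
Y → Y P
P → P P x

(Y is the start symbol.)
GOTO(I, 'num') = CLOSURE({ [A → αX.β] : [A → α.Xβ] ∈ I, X = 'num' })

Items with dot before 'num', with the dot advanced:
  [P → . num e x] → [P → num . e x]
Closure adds nothing (no advanced item has the dot before a non-terminal).

GOTO = { [P → num . e x] }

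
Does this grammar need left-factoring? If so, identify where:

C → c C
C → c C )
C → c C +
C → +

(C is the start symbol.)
Yes, C has productions with common prefix 'c C'

Left-factoring is needed when two productions for the same non-terminal
share a common prefix on the right-hand side.

Productions for C:
  C → c C
  C → c C )
  C → c C +
  C → +

Found common prefix 'c C' in productions for C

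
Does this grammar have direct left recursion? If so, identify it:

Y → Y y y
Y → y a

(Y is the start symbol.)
Y → Y y y: LEFT RECURSIVE (starts with Y)
Y → y a: starts with y

The grammar has direct left recursion on: Y.

Answer: Yes, Y is left-recursive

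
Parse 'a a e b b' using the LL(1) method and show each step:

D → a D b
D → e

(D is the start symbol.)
LL(1) parsing maintains a stack (initially the start symbol over $) and the input. At each step: if the stack top is a terminal, match it against the current input token; if it is a non-terminal N, replace it with the RHS of M[N, lookahead] (the unique production whose predict set contains the lookahead).

Stack is shown with the top on the left.

Stack      Input        Action
------------------------------
D $        a a e b b $  output D → a D b
a D b $    a a e b b $  match 'a'
D b $      a e b b $    output D → a D b
a D b b $  a e b b $    match 'a'
D b b $    e b b $      output D → e
e b b $    e b b $      match 'e'
b b $      b b $        match 'b'
b $        b $          match 'b'
$          $            accept

The string is accepted.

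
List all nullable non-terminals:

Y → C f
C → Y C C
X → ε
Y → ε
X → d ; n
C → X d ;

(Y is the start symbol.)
A non-terminal is nullable if it can derive ε (the empty string): either it has an ε-production, or it has a production whose right-hand side consists entirely of nullable non-terminals.

ε-productions: X → ε, Y → ε
So X, Y are immediately nullable.
No further non-terminal can be added: every production for the remaining non-terminals contains a terminal or a non-nullable non-terminal.
Nullable = { 'X', 'Y' }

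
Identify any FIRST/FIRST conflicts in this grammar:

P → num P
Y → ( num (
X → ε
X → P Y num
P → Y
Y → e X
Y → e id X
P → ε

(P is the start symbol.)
Yes. Y → e X / Y → e id X on { 'e' }

FIRST sets of the non-terminals at (or reachable through a nullable prefix from) the front of some alternative:
  FIRST(Y) = { '(', 'e' }
  FIRST(P) = { '(', 'e', 'num', ε }

Productions for P:
  P → num P: FIRST = { 'num' }
  P → Y: FIRST = { '(', 'e' }
  P → ε: FIRST = { ε }
Productions for Y:
  Y → ( num (: FIRST = { '(' }
  Y → e X: FIRST = { 'e' }
  Y → e id X: FIRST = { 'e' }
Productions for X:
  X → ε: FIRST = { ε }
  X → P Y num: FIRST = { '(', 'e', 'num' }

Conflict for Y: Y → e X and Y → e id X
  Overlap: { 'e' }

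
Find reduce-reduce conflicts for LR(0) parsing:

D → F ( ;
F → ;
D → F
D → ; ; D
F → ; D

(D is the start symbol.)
Yes — I8: [D → ; ; D .] vs [F → ; D .]

Augment with D' → D and build the canonical LR(0) collection (I0 = CLOSURE({[D' → . D]}), then GOTO on every symbol after a dot until no new states appear). It has 9 states:
  I0: { [D → . ; ; D], [D → . F ( ;], [D → . F], [D' → . D], [F → . ; D], [F → . ;] }  — shift
  I1: { [D → . ; ; D], [D → . F ( ;], [D → . F], [D → ; . ; D], [F → . ; D], [F → . ;], [F → ; . D], [F → ; .] }  — shift, reduce
  I2: { [D' → D .] }  — accept
  I3: { [D → F . ( ;], [D → F .] }  — shift, reduce
  I4: { [D → F ( . ;] }  — shift
  I5: { [D → F ( ; .] }  — reduce
  I6: { [D → . ; ; D], [D → . F ( ;], [D → . F], [D → ; . ; D], [D → ; ; . D], [F → . ; D], [F → . ;], [F → ; . D], [F → ; .] }  — shift, reduce
  I7: { [F → ; D .] }  — reduce
  I8: { [D → ; ; D .], [F → ; D .] }  — 2 reduces

I8 contains complete items [D → ; ; D .], [F → ; D .] — reduce-reduce conflict.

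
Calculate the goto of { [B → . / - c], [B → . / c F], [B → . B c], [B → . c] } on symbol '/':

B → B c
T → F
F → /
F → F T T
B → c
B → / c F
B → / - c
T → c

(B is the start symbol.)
GOTO(I, '/') = CLOSURE({ [A → αX.β] : [A → α.Xβ] ∈ I, X = '/' })

Items with dot before '/', with the dot advanced:
  [B → . / - c] → [B → / . - c]
  [B → . / c F] → [B → / . c F]
Closure adds nothing (no advanced item has the dot before a non-terminal).

GOTO = { [B → / . - c], [B → / . c F] }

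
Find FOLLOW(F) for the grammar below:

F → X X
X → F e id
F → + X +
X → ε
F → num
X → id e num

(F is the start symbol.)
{ $, 'e' }

To compute FOLLOW(F), find every occurrence of F on a right-hand side N → α F β: add FIRST(β) \ {ε}, and if β is empty or nullable also add FOLLOW(N). Iterate to a fixed point.

F is the start symbol, so $ ∈ FOLLOW(F).
In X → F e id: F is followed by e id, add FIRST(e id) \ {ε} = { 'e' }

Taking the union: FOLLOW(F) = { $, 'e' }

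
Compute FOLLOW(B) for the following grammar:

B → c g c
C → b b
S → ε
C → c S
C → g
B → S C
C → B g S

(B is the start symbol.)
{ $, 'g' }

To compute FOLLOW(B), find every occurrence of B on a right-hand side N → α B β: add FIRST(β) \ {ε}, and if β is empty or nullable also add FOLLOW(N). Iterate to a fixed point.

B is the start symbol, so $ ∈ FOLLOW(B).
In C → B g S: B is followed by g S, add FIRST(g S) \ {ε} = { 'g' }

Taking the union: FOLLOW(B) = { $, 'g' }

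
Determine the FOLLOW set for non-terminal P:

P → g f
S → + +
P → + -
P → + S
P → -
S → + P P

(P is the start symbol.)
{ $, '+', '-', 'g' }

To compute FOLLOW(P), find every occurrence of P on a right-hand side N → α P β: add FIRST(β) \ {ε}, and if β is empty or nullable also add FOLLOW(N). Iterate to a fixed point.

P is the start symbol, so $ ∈ FOLLOW(P).
In S → + P P: P is followed by P, add FIRST(P) \ {ε} = { '+', '-', 'g' }
In S → + P P: P is at the end, add FOLLOW(S)

The FOLLOW sets referred to above (computed the same way, to a fixed point):
  FOLLOW(S) = { $, '+', '-', 'g' }

Taking the union: FOLLOW(P) = { $, '+', '-', 'g' }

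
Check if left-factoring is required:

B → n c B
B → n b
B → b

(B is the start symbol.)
Yes, B has productions with common prefix 'n'

Left-factoring is needed when two productions for the same non-terminal
share a common prefix on the right-hand side.

Productions for B:
  B → n c B
  B → n b
  B → b

Found common prefix 'n' in productions for B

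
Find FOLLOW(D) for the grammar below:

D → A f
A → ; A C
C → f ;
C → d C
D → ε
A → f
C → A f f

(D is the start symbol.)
{ $ }

To compute FOLLOW(D), find every occurrence of D on a right-hand side N → α D β: add FIRST(β) \ {ε}, and if β is empty or nullable also add FOLLOW(N). Iterate to a fixed point.

D is the start symbol, so $ ∈ FOLLOW(D).
D does not occur on any right-hand side.

Taking the union: FOLLOW(D) = { $ }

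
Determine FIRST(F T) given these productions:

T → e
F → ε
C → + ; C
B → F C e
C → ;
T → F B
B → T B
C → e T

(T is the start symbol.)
FIRST sets of the non-terminals involved (from the grammar, by fixed-point iteration):
  FIRST(F) = { ε }
  FIRST(T) = { '+', ';', 'e' }

To compute FIRST(F T), process the symbols left to right:
Symbol F is a non-terminal. Add FIRST(F) \ {ε} = { }
F is nullable (ε ∈ FIRST(F)), continue to the next symbol.
Symbol T is a non-terminal. Add FIRST(T) \ {ε} = { '+', ';', 'e' }
T is not nullable (ε ∉ FIRST(T)), so stop here.
FIRST(F T) = { '+', ';', 'e' }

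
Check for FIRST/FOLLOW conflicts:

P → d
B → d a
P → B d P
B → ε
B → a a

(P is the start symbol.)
Yes. B → d a with FOLLOW(B) on { 'd' }

A FIRST/FOLLOW conflict occurs when a non-terminal N has a nullable alternative N → β (β ⇒* ε) and another alternative N → α with FIRST(α) ∩ FOLLOW(N) ≠ ∅: on such a lookahead the parser cannot decide between expanding α and letting N vanish via β.

Nullable non-terminals: B.

B: nullable alternative(s) B → ε; FOLLOW(B) = { 'd' }
  B → d a: FIRST \ {ε} = { 'd' } — overlaps FOLLOW(B) on { 'd' }: CONFLICT
  B → ε: FIRST \ {ε} = { } — this is the only nullable alternative, skip
  B → a a: FIRST \ {ε} = { 'a' } — disjoint from FOLLOW(B)

P has no nullable alternative, so no FIRST/FOLLOW check is needed there.

So the grammar has 1 FIRST/FOLLOW conflict (marked CONFLICT above).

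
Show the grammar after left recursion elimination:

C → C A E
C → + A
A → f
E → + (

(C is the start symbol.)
C → + A C'
C' → A E C'
C' → ε
A → f
E → + (

C is directly left-recursive. The standard transformation for
  A → A α₁ | ... | A α_m | β₁ | ... | β_n
is
  A  → β₁ A' | ... | β_n A'
  A' → α₁ A' | ... | α_m A' | ε

C → + A becomes C → + A C'
C → C A E becomes C' → A E C'
Add C' → ε

Productions for other non-terminals are unchanged:
  A → f
  E → + (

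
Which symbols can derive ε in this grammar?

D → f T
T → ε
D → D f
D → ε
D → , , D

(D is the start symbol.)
{ 'D', 'T' }

A non-terminal is nullable if it can derive ε (the empty string): either it has an ε-production, or it has a production whose right-hand side consists entirely of nullable non-terminals.

ε-productions: T → ε, D → ε
So T, D are immediately nullable.
Every non-terminal is now nullable.
Nullable = { 'D', 'T' }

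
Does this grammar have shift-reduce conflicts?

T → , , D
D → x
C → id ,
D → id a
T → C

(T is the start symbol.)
Augment with T' → T and build the canonical LR(0) collection (I0 = CLOSURE({[T' → . T]}), then GOTO on every symbol after a dot until no new states appear). It has 11 states:
  I0: { [C → . id ,], [T → . , , D], [T → . C], [T' → . T] }  — shift
  I1: { [T → , . , D] }  — shift
  I2: { [T → C .] }  — reduce
  I3: { [T' → T .] }  — accept
  I4: { [C → id . ,] }  — shift
  I5: { [C → id , .] }  — reduce
  I6: { [D → . id a], [D → . x], [T → , , . D] }  — shift
  I7: { [T → , , D .] }  — reduce
  I8: { [D → id . a] }  — shift
  I9: { [D → x .] }  — reduce
  I10: { [D → id a .] }  — reduce

No state contains both a complete item and a shift item.

Answer: No shift-reduce conflicts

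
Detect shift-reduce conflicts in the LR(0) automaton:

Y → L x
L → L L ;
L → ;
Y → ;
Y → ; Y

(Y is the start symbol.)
Augment with Y' → Y and build the canonical LR(0) collection (I0 = CLOSURE({[Y' → . Y]}), then GOTO on every symbol after a dot until no new states appear). It has 9 states:
  I0: { [L → . ;], [L → . L L ;], [Y → . ; Y], [Y → . ;], [Y → . L x], [Y' → . Y] }  — shift
  I1: { [L → . ;], [L → . L L ;], [L → ; .], [Y → . ; Y], [Y → . ;], [Y → . L x], [Y → ; . Y], [Y → ; .] }  — shift, 2 reduces
  I2: { [L → . ;], [L → . L L ;], [L → L . L ;], [Y → L . x] }  — shift
  I3: { [Y' → Y .] }  — accept
  I4: { [L → ; .] }  — reduce
  I5: { [L → . ;], [L → . L L ;], [L → L . L ;], [L → L L . ;] }  — shift
  I6: { [Y → L x .] }  — reduce
  I7: { [L → ; .], [L → L L ; .] }  — 2 reduces
  I8: { [Y → ; Y .] }  — reduce

I1 contains reduce items [L → ; .], [Y → ; .] and shift items [L → . ;], [Y → . ;], [Y → . ; Y] — shift-reduce conflict.

Answer: Yes — I1: [L → ; .] vs [L → . ;]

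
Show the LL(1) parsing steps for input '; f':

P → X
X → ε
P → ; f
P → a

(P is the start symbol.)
LL(1) parsing maintains a stack (initially the start symbol over $) and the input. At each step: if the stack top is a terminal, match it against the current input token; if it is a non-terminal N, replace it with the RHS of M[N, lookahead] (the unique production whose predict set contains the lookahead).

Stack is shown with the top on the left.

Stack  Input  Action
--------------------
P $    ; f $  output P → ; f
; f $  ; f $  match ';'
f $    f $    match 'f'
$      $      accept

The string is accepted.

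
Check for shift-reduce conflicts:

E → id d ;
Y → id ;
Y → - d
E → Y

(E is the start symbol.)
No shift-reduce conflicts

A shift-reduce conflict occurs when an LR(0) state has both:
  - a complete (reduce) item [A → α .] (dot at the end), and
  - a shift item [B → β . c γ] (dot before a terminal).

Augment with E' → E and build the canonical LR(0) collection (I0 = CLOSURE({[E' → . E]}), then GOTO on every symbol after a dot until no new states appear). It has 9 states:
  I0: { [E → . Y], [E → . id d ;], [E' → . E], [Y → . - d], [Y → . id ;] }  — shift
  I1: { [Y → - . d] }  — shift
  I2: { [E' → E .] }  — accept
  I3: { [E → Y .] }  — reduce
  I4: { [E → id . d ;], [Y → id . ;] }  — shift
  I5: { [Y → id ; .] }  — reduce
  I6: { [E → id d . ;] }  — shift
  I7: { [E → id d ; .] }  — reduce
  I8: { [Y → - d .] }  — reduce

No state contains both a complete item and a shift item.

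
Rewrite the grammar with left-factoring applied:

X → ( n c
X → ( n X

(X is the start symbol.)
X → ( n X'
X' → c
X' → X

Left-factoring transforms A → αβ₁ | αβ₂ into A → αA' and A' → β₁ | β₂
(α is the longest common prefix among the alternatives). Repeat until
no nonterminal has two alternatives with a common prefix.

Round 1: X has alternatives sharing prefix '( n'. Introduce X': X → ( n X'
  Add: X' → c
  Add: X' → X

No remaining common prefixes — done.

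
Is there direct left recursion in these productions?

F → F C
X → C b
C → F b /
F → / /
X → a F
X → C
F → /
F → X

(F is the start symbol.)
F → F C: LEFT RECURSIVE (starts with F)
X → C b: starts with C
C → F b /: starts with F
F → / /: starts with '/'
X → a F: starts with a
X → C: starts with C
F → /: starts with '/'
F → X: starts with X

The grammar has direct left recursion on: F.

Answer: Yes, F is left-recursive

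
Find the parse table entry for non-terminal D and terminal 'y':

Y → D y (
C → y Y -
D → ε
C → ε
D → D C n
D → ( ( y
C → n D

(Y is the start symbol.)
To find M[D, 'y'], we find productions for D where 'y' is in the predict set (PREDICT(N → α) = (FIRST(α) \ {ε}) ∪ (FOLLOW(N) if α ⇒* ε)).

Relevant sets:
  FIRST(D) = { '(', 'n', 'y', ε }
  FIRST(C) = { 'n', 'y', ε }
  FOLLOW(D) = { 'n', 'y' }

D → ε: PREDICT = { 'n', 'y' }
  'y' is in predict set, so this production goes in M[D, 'y']
D → D C n: PREDICT = { '(', 'n', 'y' }
  'y' is in predict set, so this production goes in M[D, 'y']
D → ( ( y: PREDICT = { '(' }

M[D, 'y'] = D → ε, D → D C n  (a multiply-defined cell — the grammar is not LL(1))

Answer: D → ε, D → D C n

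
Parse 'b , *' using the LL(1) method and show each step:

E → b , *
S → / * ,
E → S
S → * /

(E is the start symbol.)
LL(1) parsing maintains a stack (initially the start symbol over $) and the input. At each step: if the stack top is a terminal, match it against the current input token; if it is a non-terminal N, replace it with the RHS of M[N, lookahead] (the unique production whose predict set contains the lookahead).

Stack is shown with the top on the left.

Stack    Input    Action
------------------------
E $      b , * $  output E → b , *
b , * $  b , * $  match 'b'
, * $    , * $    match ','
* $      * $      match '*'
$        $        accept

The string is accepted.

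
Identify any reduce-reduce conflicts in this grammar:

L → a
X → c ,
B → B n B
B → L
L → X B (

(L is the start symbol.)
No reduce-reduce conflicts

A reduce-reduce conflict occurs when an LR(0) state has two complete items [A → α .] and [B → β .] — both call for a reduction, and with no lookahead the parser cannot choose between them.

Augment with L' → L and build the canonical LR(0) collection (I0 = CLOSURE({[L' → . L]}), then GOTO on every symbol after a dot until no new states appear). It has 11 states:
  I0: { [L → . X B (], [L → . a], [L' → . L], [X → . c ,] }  — shift
  I1: { [L' → L .] }  — accept
  I2: { [B → . B n B], [B → . L], [L → . X B (], [L → . a], [L → X . B (], [X → . c ,] }  — shift
  I3: { [L → a .] }  — reduce
  I4: { [X → c . ,] }  — shift
  I5: { [X → c , .] }  — reduce
  I6: { [B → B . n B], [L → X B . (] }  — shift
  I7: { [B → L .] }  — reduce
  I8: { [L → X B ( .] }  — reduce
  I9: { [B → . B n B], [B → . L], [B → B n . B], [L → . X B (], [L → . a], [X → . c ,] }  — shift
  I10: { [B → B . n B], [B → B n B .] }  — shift, reduce

No state contains more than one complete item.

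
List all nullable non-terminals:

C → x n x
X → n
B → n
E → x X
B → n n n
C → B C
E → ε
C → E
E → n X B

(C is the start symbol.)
ε-productions: E → ε
So E is immediately nullable.
C → E: every symbol on the right is nullable, so C is nullable too.
No further non-terminal can be added: every production for the remaining non-terminals contains a terminal or a non-nullable non-terminal.
Nullable = { 'C', 'E' }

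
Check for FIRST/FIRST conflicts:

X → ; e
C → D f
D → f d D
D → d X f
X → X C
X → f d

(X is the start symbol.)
FIRST sets of the non-terminals at (or reachable through a nullable prefix from) the front of some alternative:
  FIRST(X) = { ';', 'f' }

Productions for X:
  X → ; e: FIRST = { ';' }
  X → X C: FIRST = { ';', 'f' }
  X → f d: FIRST = { 'f' }
Productions for D:
  D → f d D: FIRST = { 'f' }
  D → d X f: FIRST = { 'd' }
C has only one production, so no FIRST/FIRST conflict is possible there.

Conflict for X: X → ; e and X → X C
  Overlap: { ';' }
Conflict for X: X → X C and X → f d
  Overlap: { 'f' }

Answer: Yes. X → ';' e / X → X C on { ';' }; X → X C / X → f d on { 'f' }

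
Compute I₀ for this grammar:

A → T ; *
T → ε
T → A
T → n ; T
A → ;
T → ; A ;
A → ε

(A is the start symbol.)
First, augment the grammar with A' → A
I₀ = CLOSURE({ [A' → . A] }):
  [A' → . A] has the dot before A: add [A → . T ; *], [A → . ;], [A → .]
  [A → . T ; *] has the dot before T: add [T → .], [T → . A], [T → . n ; T], [T → . ; A ;]
No further items can be added.

I₀ = { [A → . ;], [A → . T ; *], [A → .], [A' → . A], [T → . ; A ;], [T → . A], [T → . n ; T], [T → .] }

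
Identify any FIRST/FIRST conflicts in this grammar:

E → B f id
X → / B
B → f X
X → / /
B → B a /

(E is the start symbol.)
FIRST sets of the non-terminals at (or reachable through a nullable prefix from) the front of some alternative:
  FIRST(B) = { 'f' }

Productions for X:
  X → / B: FIRST = { '/' }
  X → / /: FIRST = { '/' }
Productions for B:
  B → f X: FIRST = { 'f' }
  B → B a /: FIRST = { 'f' }
E has only one production, so no FIRST/FIRST conflict is possible there.

Conflict for X: X → / B and X → / /
  Overlap: { '/' }
Conflict for B: B → f X and B → B a /
  Overlap: { 'f' }

Answer: Yes. X → '/' B / X → '/' '/' on { '/' }; B → f X / B → B a '/' on { 'f' }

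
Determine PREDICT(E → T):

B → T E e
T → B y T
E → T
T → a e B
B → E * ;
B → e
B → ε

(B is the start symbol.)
{ 'a', 'e', 'y' }

PREDICT(E → T) = (FIRST(RHS) \ {ε}) ∪ (FOLLOW(E) if ε ∈ FIRST(RHS), i.e. RHS ⇒* ε)
FIRST(T) = { 'a', 'e', 'y' }
FIRST(T) = { 'a', 'e', 'y' }
ε ∉ FIRST(T), so FOLLOW(E) is not added.
PREDICT(E → T) = { 'a', 'e', 'y' }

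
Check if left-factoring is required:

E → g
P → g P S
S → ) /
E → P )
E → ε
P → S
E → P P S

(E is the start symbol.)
Yes, E has productions with common prefix 'P'

Left-factoring is needed when two productions for the same non-terminal
share a common prefix on the right-hand side.

Productions for E:
  E → g
  E → P )
  E → ε
  E → P P S
Productions for P:
  P → g P S
  P → S

Found common prefix 'P' in productions for E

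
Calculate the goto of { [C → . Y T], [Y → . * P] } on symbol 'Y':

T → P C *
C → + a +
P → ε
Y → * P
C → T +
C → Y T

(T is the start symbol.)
{ [C → Y . T], [P → .], [T → . P C *] }

GOTO(I, 'Y') = CLOSURE({ [A → αX.β] : [A → α.Xβ] ∈ I, X = 'Y' })

Items with dot before 'Y', with the dot advanced:
  [C → . Y T] → [C → Y . T]
Closure of the advanced items:
  [C → Y . T] has the dot before T: add [T → . P C *]
  [T → . P C *] has the dot before P: add [P → .]

GOTO = { [C → Y . T], [P → .], [T → . P C *] }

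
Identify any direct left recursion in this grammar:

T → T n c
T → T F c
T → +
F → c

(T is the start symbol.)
Yes, T is left-recursive

Direct left recursion occurs when N → N α for some non-terminal N (the right-hand side begins with the left-hand side itself).

T → T n c: LEFT RECURSIVE (starts with T)
T → T F c: LEFT RECURSIVE (starts with T)
T → +: starts with '+'
F → c: starts with c

The grammar has direct left recursion on: T.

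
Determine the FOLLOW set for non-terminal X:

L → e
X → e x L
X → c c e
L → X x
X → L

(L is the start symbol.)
To compute FOLLOW(X), find every occurrence of X on a right-hand side N → α X β: add FIRST(β) \ {ε}, and if β is empty or nullable also add FOLLOW(N). Iterate to a fixed point.

In L → X x: X is followed by x, add FIRST(x) \ {ε} = { 'x' }

Taking the union: FOLLOW(X) = { 'x' }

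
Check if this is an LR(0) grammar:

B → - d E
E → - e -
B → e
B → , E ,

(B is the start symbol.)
Augment with B' → B and build the canonical LR(0) collection (I0 = CLOSURE({[B' → . B]}), then GOTO on every symbol after a dot until no new states appear). It has 12 states:
  I0: { [B → . , E ,], [B → . - d E], [B → . e], [B' → . B] }  — shift
  I1: { [B → , . E ,], [E → . - e -] }  — shift
  I2: { [B → - . d E] }  — shift
  I3: { [B' → B .] }  — accept
  I4: { [B → e .] }  — reduce
  I5: { [B → - d . E], [E → . - e -] }  — shift
  I6: { [E → - . e -] }  — shift
  I7: { [B → - d E .] }  — reduce
  I8: { [E → - e . -] }  — shift
  I9: { [E → - e - .] }  — reduce
  I10: { [B → , E . ,] }  — shift
  I11: { [B → , E , .] }  — reduce

Every state is either a pure shift/goto state or contains exactly one complete item and nothing to shift — no conflicts. The grammar is LR(0).

Answer: Yes, the grammar is LR(0)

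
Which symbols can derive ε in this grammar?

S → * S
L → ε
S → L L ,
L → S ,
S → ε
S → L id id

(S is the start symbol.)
{ 'L', 'S' }

ε-productions: L → ε, S → ε
So L, S are immediately nullable.
Every non-terminal is now nullable.
Nullable = { 'L', 'S' }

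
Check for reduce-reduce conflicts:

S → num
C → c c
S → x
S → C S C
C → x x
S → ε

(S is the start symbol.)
A reduce-reduce conflict occurs when an LR(0) state has two complete items [A → α .] and [B → β .] — both call for a reduction, and with no lookahead the parser cannot choose between them.

Augment with S' → S and build the canonical LR(0) collection (I0 = CLOSURE({[S' → . S]}), then GOTO on every symbol after a dot until no new states appear). It has 11 states:
  I0: { [C → . c c], [C → . x x], [S → . C S C], [S → . num], [S → . x], [S → .], [S' → . S] }  — shift, reduce
  I1: { [C → . c c], [C → . x x], [S → . C S C], [S → . num], [S → . x], [S → .], [S → C . S C] }  — shift, reduce
  I2: { [S' → S .] }  — accept
  I3: { [C → c . c] }  — shift
  I4: { [S → num .] }  — reduce
  I5: { [C → x . x], [S → x .] }  — shift, reduce
  I6: { [C → x x .] }  — reduce
  I7: { [C → c c .] }  — reduce
  I8: { [C → . c c], [C → . x x], [S → C S . C] }  — shift
  I9: { [S → C S C .] }  — reduce
  I10: { [C → x . x] }  — shift

No state contains more than one complete item.

Answer: No reduce-reduce conflicts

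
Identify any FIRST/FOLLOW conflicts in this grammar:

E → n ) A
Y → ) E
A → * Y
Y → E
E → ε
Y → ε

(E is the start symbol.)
No FIRST/FOLLOW conflicts.

A FIRST/FOLLOW conflict occurs when a non-terminal N has a nullable alternative N → β (β ⇒* ε) and another alternative N → α with FIRST(α) ∩ FOLLOW(N) ≠ ∅: on such a lookahead the parser cannot decide between expanding α and letting N vanish via β.

Nullable non-terminals: E, Y.
FIRST sets used below: FIRST(E) = { 'n', ε }

E: nullable alternative(s) E → ε; FOLLOW(E) = { $ }
  E → n ) A: FIRST \ {ε} = { 'n' } — disjoint from FOLLOW(E)
  E → ε: FIRST \ {ε} = { } — this is the only nullable alternative, skip

Y: nullable alternative(s) Y → E, Y → ε; FOLLOW(Y) = { $ }
  Y → ) E: FIRST \ {ε} = { ')' } — disjoint from FOLLOW(Y)
  Y → E: FIRST \ {ε} = { 'n' } — disjoint from FOLLOW(Y)
  Y → ε: FIRST \ {ε} = { } — disjoint from FOLLOW(Y)

A has no nullable alternative, so no FIRST/FOLLOW check is needed there.

No FIRST/FOLLOW conflicts found.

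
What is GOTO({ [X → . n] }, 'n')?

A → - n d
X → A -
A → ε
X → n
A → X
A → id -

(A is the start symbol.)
{ [X → n .] }

GOTO(I, 'n') = CLOSURE({ [A → αX.β] : [A → α.Xβ] ∈ I, X = 'n' })

Items with dot before 'n', with the dot advanced:
  [X → . n] → [X → n .]
Closure adds nothing (no advanced item has the dot before a non-terminal).

GOTO = { [X → n .] }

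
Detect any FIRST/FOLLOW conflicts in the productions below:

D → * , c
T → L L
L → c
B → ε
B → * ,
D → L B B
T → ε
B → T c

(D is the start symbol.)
Nullable non-terminals: B, T.
FIRST sets used below: FIRST(T) = { 'c', ε }, FIRST(L) = { 'c' }

B: nullable alternative(s) B → ε; FOLLOW(B) = { $, '*', 'c' }
  B → ε: FIRST \ {ε} = { } — this is the only nullable alternative, skip
  B → * ,: FIRST \ {ε} = { '*' } — overlaps FOLLOW(B) on { '*' }: CONFLICT
  B → T c: FIRST \ {ε} = { 'c' } — overlaps FOLLOW(B) on { 'c' }: CONFLICT

T: nullable alternative(s) T → ε; FOLLOW(T) = { 'c' }
  T → L L: FIRST \ {ε} = { 'c' } — overlaps FOLLOW(T) on { 'c' }: CONFLICT
  T → ε: FIRST \ {ε} = { } — this is the only nullable alternative, skip

D, L have no nullable alternative, so no FIRST/FOLLOW check is needed there.

So the grammar has 3 FIRST/FOLLOW conflicts (marked CONFLICT above).

Answer: Yes. T → L L with FOLLOW(T) on { 'c' }; B → '*' ',' with FOLLOW(B) on { '*' }; B → T c with FOLLOW(B) on { 'c' }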